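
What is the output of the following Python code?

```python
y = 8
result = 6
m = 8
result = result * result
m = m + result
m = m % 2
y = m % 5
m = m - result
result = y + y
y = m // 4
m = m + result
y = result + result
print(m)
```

-36

result = 6*6 = 36
m = 8+36 = 44
m = 44%2 = 0
y = 0%5 = 0
m = 0-36 = -36
result = 0+0 = 0
y = (-36)//4 = -9
m = (-36)+0 = -36
y = 0+0 = 0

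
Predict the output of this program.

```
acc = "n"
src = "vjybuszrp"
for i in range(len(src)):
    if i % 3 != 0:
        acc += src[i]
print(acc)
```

njyusrp

i=0: skip
i=1: add 'j' → 'nj'
i=2: add 'y' → 'njy'
i=3: skip
i=4: add 'u' → 'njyu'
i=5: add 's' → 'njyus'
i=6: skip
i=7: add 'r' → 'njyusr'
i=8: add 'p' → 'njyusrp'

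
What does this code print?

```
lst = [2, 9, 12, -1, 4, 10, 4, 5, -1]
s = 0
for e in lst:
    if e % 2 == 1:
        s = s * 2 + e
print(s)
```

77

e=2: not odd
e=9: odd, s = 0*2+9 = 9
e=12: not odd
e=-1: odd, s = 9*2+(-1) = 17
e=4: not odd
e=10: not odd
e=4: not odd
e=5: odd, s = 17*2+5 = 39
e=-1: odd, s = 39*2+(-1) = 77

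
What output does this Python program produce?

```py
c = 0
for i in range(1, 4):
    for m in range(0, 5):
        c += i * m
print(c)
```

i=1,m=0: c = 0+0 = 0
i=1,m=1: c = 0+1 = 1
i=1,m=2: c = 1+2 = 3
i=1,m=3: c = 3+3 = 6
i=1,m=4: c = 6+4 = 10
i=2,m=0: c = 10+0 = 10
i=2,m=1: c = 10+2 = 12
i=2,m=2: c = 12+4 = 16
i=2,m=3: c = 16+6 = 22
i=2,m=4: c = 22+8 = 30
i=3,m=0: c = 30+0 = 30
i=3,m=1: c = 30+3 = 33
i=3,m=2: c = 33+6 = 39
i=3,m=3: c = 39+9 = 48
i=3,m=4: c = 48+12 = 60

60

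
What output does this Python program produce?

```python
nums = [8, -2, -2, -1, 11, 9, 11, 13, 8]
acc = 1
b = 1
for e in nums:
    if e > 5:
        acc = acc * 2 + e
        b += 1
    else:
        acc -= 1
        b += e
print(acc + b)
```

552

e=8: >5, acc = 1*2+8 = 10; b=2
e=-2: not >5, acc = 10-1 = 9; b=0
e=-2: not >5, acc = 9-1 = 8; b=-2
e=-1: not >5, acc = 8-1 = 7; b=-3
e=11: >5, acc = 7*2+11 = 25; b=-2
e=9: >5, acc = 25*2+9 = 59; b=-1
e=11: >5, acc = 59*2+11 = 129; b=0
e=13: >5, acc = 129*2+13 = 271; b=1
e=8: >5, acc = 271*2+8 = 550; b=2
acc+b = 550+2 = 552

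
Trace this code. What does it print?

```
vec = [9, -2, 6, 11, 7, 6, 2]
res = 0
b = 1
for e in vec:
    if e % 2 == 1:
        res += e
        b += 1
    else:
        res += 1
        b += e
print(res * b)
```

e=9: odd, res = 0+9 = 9; b=2
e=-2: not odd, res = 9+1 = 10; b=0
e=6: not odd, res = 10+1 = 11; b=6
e=11: odd, res = 11+11 = 22; b=7
e=7: odd, res = 22+7 = 29; b=8
e=6: not odd, res = 29+1 = 30; b=14
e=2: not odd, res = 30+1 = 31; b=16
res*b = 31*16 = 496

496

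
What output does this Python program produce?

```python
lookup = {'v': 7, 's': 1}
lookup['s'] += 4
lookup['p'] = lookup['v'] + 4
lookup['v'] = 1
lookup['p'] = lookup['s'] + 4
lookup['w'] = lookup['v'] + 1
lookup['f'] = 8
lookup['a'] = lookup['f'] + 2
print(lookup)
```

{'v': 1, 's': 5, 'p': 9, 'w': 2, 'f': 8, 'a': 10}

lookup['s'] = 1+4 = 5 → {'v': 7, 's': 5}
lookup['p'] = lookup['v']+4 = 11 → {'v': 7, 's': 5, 'p': 11}
lookup['v'] = 1 → {'v': 1, 's': 5, 'p': 11}
lookup['p'] = lookup['s']+4 = 9 → {'v': 1, 's': 5, 'p': 9}
lookup['w'] = lookup['v']+1 = 2 → {'v': 1, 's': 5, 'p': 9, 'w': 2}
lookup['f'] = 8 → {'v': 1, 's': 5, 'p': 9, 'w': 2, 'f': 8}
lookup['a'] = lookup['f']+2 = 10 → {'v': 1, 's': 5, 'p': 9, 'w': 2, 'f': 8, 'a': 10}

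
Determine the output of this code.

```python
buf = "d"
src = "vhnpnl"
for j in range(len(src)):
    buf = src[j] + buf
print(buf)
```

lnpnhvd

j=0: prepend 'v' → 'vd'
j=1: prepend 'h' → 'hvd'
j=2: prepend 'n' → 'nhvd'
j=3: prepend 'p' → 'pnhvd'
j=4: prepend 'n' → 'npnhvd'
j=5: prepend 'l' → 'lnpnhvd'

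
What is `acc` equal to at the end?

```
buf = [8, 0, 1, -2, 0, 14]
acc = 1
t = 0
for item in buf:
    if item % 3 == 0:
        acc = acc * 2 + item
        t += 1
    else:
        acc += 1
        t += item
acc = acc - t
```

-10

item=8: not %3==0, acc = 1+1 = 2; t=8
item=0: %3==0, acc = 2*2+0 = 4; t=9
item=1: not %3==0, acc = 4+1 = 5; t=10
item=-2: not %3==0, acc = 5+1 = 6; t=8
item=0: %3==0, acc = 6*2+0 = 12; t=9
item=14: not %3==0, acc = 12+1 = 13; t=23
acc-t = 13-23 = -10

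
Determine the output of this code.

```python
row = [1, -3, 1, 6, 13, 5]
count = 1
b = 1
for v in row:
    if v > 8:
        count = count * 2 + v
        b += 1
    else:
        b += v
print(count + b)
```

27

v=1: not >8; b=2
v=-3: not >8; b=-1
v=1: not >8; b=0
v=6: not >8; b=6
v=13: >8, count = 1*2+13 = 15; b=7
v=5: not >8; b=12
count+b = 15+12 = 27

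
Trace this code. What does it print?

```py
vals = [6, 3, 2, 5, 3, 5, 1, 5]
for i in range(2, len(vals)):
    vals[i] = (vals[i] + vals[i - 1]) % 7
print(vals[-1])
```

3

i=2: vals[2] = (2+3)%7 = 5 → [6, 3, 5, 5, 3, 5, 1, 5]
i=3: vals[3] = (5+5)%7 = 3 → [6, 3, 5, 3, 3, 5, 1, 5]
i=4: vals[4] = (3+3)%7 = 6 → [6, 3, 5, 3, 6, 5, 1, 5]
i=5: vals[5] = (5+6)%7 = 4 → [6, 3, 5, 3, 6, 4, 1, 5]
i=6: vals[6] = (1+4)%7 = 5 → [6, 3, 5, 3, 6, 4, 5, 5]
i=7: vals[7] = (5+5)%7 = 3 → [6, 3, 5, 3, 6, 4, 5, 3]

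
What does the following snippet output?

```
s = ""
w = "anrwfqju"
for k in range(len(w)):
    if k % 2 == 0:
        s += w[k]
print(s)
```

arfj

k=0: add 'a' → 'a'
k=1: skip
k=2: add 'r' → 'ar'
k=3: skip
k=4: add 'f' → 'arf'
k=5: skip
k=6: add 'j' → 'arfj'
k=7: skip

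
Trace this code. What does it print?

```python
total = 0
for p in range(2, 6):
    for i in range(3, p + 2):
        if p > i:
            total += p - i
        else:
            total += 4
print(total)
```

p=2,i=3: not 2>3, total = 0+4 = 4
p=3,i=3: not 3>3, total = 4+4 = 8
p=3,i=4: not 3>4, total = 8+4 = 12
p=4,i=3: 4>3, total = 12+1 = 13
p=4,i=4: not 4>4, total = 13+4 = 17
p=4,i=5: not 4>5, total = 17+4 = 21
p=5,i=3: 5>3, total = 21+2 = 23
p=5,i=4: 5>4, total = 23+1 = 24
p=5,i=5: not 5>5, total = 24+4 = 28
p=5,i=6: not 5>6, total = 28+4 = 32

32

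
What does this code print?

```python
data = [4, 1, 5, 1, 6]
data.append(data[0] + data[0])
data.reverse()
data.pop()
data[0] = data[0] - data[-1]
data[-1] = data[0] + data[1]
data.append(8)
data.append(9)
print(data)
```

[7, 6, 1, 5, 13, 8, 9]

append data[0]+data[0] = 4+4 = 8 → [4, 1, 5, 1, 6, 8]
reverse → [8, 6, 1, 5, 1, 4]
pop() removes 4 → [8, 6, 1, 5, 1]
data[0] = data[0]-data[-1] = 8-1 = 7 → [7, 6, 1, 5, 1]
data[-1] = data[0]+data[1] = 7+6 = 13 → [7, 6, 1, 5, 13]
append 8 → [7, 6, 1, 5, 13, 8]
append 9 → [7, 6, 1, 5, 13, 8, 9]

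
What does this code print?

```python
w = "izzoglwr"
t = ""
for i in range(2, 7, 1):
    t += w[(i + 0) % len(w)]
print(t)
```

zoglw

i=2: add w[2]='z' → 'z'
i=3: add w[3]='o' → 'zo'
i=4: add w[4]='g' → 'zog'
i=5: add w[5]='l' → 'zogl'
i=6: add w[6]='w' → 'zoglw'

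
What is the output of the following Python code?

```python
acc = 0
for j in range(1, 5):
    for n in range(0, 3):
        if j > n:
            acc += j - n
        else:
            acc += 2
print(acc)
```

j=1,n=0: 1>0, acc = 0+1 = 1
j=1,n=1: not 1>1, acc = 1+2 = 3
j=1,n=2: not 1>2, acc = 3+2 = 5
j=2,n=0: 2>0, acc = 5+2 = 7
j=2,n=1: 2>1, acc = 7+1 = 8
j=2,n=2: not 2>2, acc = 8+2 = 10
j=3,n=0: 3>0, acc = 10+3 = 13
j=3,n=1: 3>1, acc = 13+2 = 15
j=3,n=2: 3>2, acc = 15+1 = 16
j=4,n=0: 4>0, acc = 16+4 = 20
j=4,n=1: 4>1, acc = 20+3 = 23
j=4,n=2: 4>2, acc = 23+2 = 25

25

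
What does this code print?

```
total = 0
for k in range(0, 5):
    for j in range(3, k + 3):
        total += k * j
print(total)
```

k=1,j=3: total = 0+3 = 3
k=2,j=3: total = 3+6 = 9
k=2,j=4: total = 9+8 = 17
k=3,j=3: total = 17+9 = 26
k=3,j=4: total = 26+12 = 38
k=3,j=5: total = 38+15 = 53
k=4,j=3: total = 53+12 = 65
k=4,j=4: total = 65+16 = 81
k=4,j=5: total = 81+20 = 101
k=4,j=6: total = 101+24 = 125

125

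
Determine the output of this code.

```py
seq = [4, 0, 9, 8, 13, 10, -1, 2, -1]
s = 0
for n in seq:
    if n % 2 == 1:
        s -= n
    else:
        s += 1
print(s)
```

n=4: not odd, s = 0+1 = 1
n=0: not odd, s = 1+1 = 2
n=9: odd, s = 2-9 = -7
n=8: not odd, s = (-7)+1 = -6
n=13: odd, s = (-6)-13 = -19
n=10: not odd, s = (-19)+1 = -18
n=-1: odd, s = (-18)-(-1) = -17
n=2: not odd, s = (-17)+1 = -16
n=-1: odd, s = (-16)-(-1) = -15

-15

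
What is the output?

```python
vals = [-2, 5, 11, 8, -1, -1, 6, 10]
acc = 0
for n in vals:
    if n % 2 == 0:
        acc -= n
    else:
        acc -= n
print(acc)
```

n=-2: even, acc = 0-(-2) = 2
n=5: not even, acc = 2-5 = -3
n=11: not even, acc = (-3)-11 = -14
n=8: even, acc = (-14)-8 = -22
n=-1: not even, acc = (-22)-(-1) = -21
n=-1: not even, acc = (-21)-(-1) = -20
n=6: even, acc = (-20)-6 = -26
n=10: even, acc = (-26)-10 = -36

-36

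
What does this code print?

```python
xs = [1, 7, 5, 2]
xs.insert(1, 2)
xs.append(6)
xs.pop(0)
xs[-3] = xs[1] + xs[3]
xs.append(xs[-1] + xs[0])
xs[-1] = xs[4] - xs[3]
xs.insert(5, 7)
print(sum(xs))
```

insert 2 at 1 → [1, 2, 7, 5, 2]
append 6 → [1, 2, 7, 5, 2, 6]
pop(0) removes 1 → [2, 7, 5, 2, 6]
xs[-3] = xs[1]+xs[3] = 7+2 = 9 → [2, 7, 9, 2, 6]
append xs[-1]+xs[0] = 6+2 = 8 → [2, 7, 9, 2, 6, 8]
xs[-1] = xs[4]-xs[3] = 6-2 = 4 → [2, 7, 9, 2, 6, 4]
insert 7 at 5 → [2, 7, 9, 2, 6, 7, 4]
sum = 37

37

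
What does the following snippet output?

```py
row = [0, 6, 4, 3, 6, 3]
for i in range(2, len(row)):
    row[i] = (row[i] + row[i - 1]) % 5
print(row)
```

[0, 6, 0, 3, 4, 2]

i=2: row[2] = (4+6)%5 = 0 → [0, 6, 0, 3, 6, 3]
i=3: row[3] = (3+0)%5 = 3 → [0, 6, 0, 3, 6, 3]
i=4: row[4] = (6+3)%5 = 4 → [0, 6, 0, 3, 4, 3]
i=5: row[5] = (3+4)%5 = 2 → [0, 6, 0, 3, 4, 2]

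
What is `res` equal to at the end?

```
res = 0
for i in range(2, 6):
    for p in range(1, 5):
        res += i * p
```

140

i=2,p=1: res = 0+2 = 2
i=2,p=2: res = 2+4 = 6
i=2,p=3: res = 6+6 = 12
i=2,p=4: res = 12+8 = 20
i=3,p=1: res = 20+3 = 23
i=3,p=2: res = 23+6 = 29
i=3,p=3: res = 29+9 = 38
i=3,p=4: res = 38+12 = 50
i=4,p=1: res = 50+4 = 54
i=4,p=2: res = 54+8 = 62
i=4,p=3: res = 62+12 = 74
i=4,p=4: res = 74+16 = 90
i=5,p=1: res = 90+5 = 95
i=5,p=2: res = 95+10 = 105
i=5,p=3: res = 105+15 = 120
i=5,p=4: res = 120+20 = 140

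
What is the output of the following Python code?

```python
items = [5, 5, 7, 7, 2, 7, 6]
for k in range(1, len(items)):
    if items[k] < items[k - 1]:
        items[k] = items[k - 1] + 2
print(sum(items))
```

57

k=1: 5>=5, unchanged → [5, 5, 7, 7, 2, 7, 6]
k=2: 7>=5, unchanged → [5, 5, 7, 7, 2, 7, 6]
k=3: 7>=7, unchanged → [5, 5, 7, 7, 2, 7, 6]
k=4: 2<7, items[4] = 7+2 = 9 → [5, 5, 7, 7, 9, 7, 6]
k=5: 7<9, items[5] = 9+2 = 11 → [5, 5, 7, 7, 9, 11, 6]
k=6: 6<11, items[6] = 11+2 = 13 → [5, 5, 7, 7, 9, 11, 13]
sum = 57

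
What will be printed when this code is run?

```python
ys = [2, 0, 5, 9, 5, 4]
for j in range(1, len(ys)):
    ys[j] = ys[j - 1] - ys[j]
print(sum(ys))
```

j=1: ys[1] = 2-0 = 2 → [2, 2, 5, 9, 5, 4]
j=2: ys[2] = 2-5 = -3 → [2, 2, -3, 9, 5, 4]
j=3: ys[3] = (-3)-9 = -12 → [2, 2, -3, -12, 5, 4]
j=4: ys[4] = (-12)-5 = -17 → [2, 2, -3, -12, -17, 4]
j=5: ys[5] = (-17)-4 = -21 → [2, 2, -3, -12, -17, -21]
sum = -49

-49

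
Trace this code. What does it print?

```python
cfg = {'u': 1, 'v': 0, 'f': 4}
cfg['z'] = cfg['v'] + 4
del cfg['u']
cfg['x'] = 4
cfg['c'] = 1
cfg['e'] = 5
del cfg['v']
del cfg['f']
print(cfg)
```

cfg['z'] = cfg['v']+4 = 4 → {'u': 1, 'v': 0, 'f': 4, 'z': 4}
del 'u' → {'v': 0, 'f': 4, 'z': 4}
cfg['x'] = 4 → {'v': 0, 'f': 4, 'z': 4, 'x': 4}
cfg['c'] = 1 → {'v': 0, 'f': 4, 'z': 4, 'x': 4, 'c': 1}
cfg['e'] = 5 → {'v': 0, 'f': 4, 'z': 4, 'x': 4, 'c': 1, 'e': 5}
del 'v' → {'f': 4, 'z': 4, 'x': 4, 'c': 1, 'e': 5}
del 'f' → {'z': 4, 'x': 4, 'c': 1, 'e': 5}

{'z': 4, 'x': 4, 'c': 1, 'e': 5}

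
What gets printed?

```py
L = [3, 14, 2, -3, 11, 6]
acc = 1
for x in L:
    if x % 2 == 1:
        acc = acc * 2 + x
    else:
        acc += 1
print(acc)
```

34

x=3: odd, acc = 1*2+3 = 5
x=14: not odd, acc = 5+1 = 6
x=2: not odd, acc = 6+1 = 7
x=-3: odd, acc = 7*2+(-3) = 11
x=11: odd, acc = 11*2+11 = 33
x=6: not odd, acc = 33+1 = 34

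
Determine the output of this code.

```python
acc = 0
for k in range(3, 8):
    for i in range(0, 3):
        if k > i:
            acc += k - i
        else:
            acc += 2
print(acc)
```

60

k=3,i=0: 3>0, acc = 0+3 = 3
k=3,i=1: 3>1, acc = 3+2 = 5
k=3,i=2: 3>2, acc = 5+1 = 6
k=4,i=0: 4>0, acc = 6+4 = 10
k=4,i=1: 4>1, acc = 10+3 = 13
k=4,i=2: 4>2, acc = 13+2 = 15
k=5,i=0: 5>0, acc = 15+5 = 20
k=5,i=1: 5>1, acc = 20+4 = 24
k=5,i=2: 5>2, acc = 24+3 = 27
k=6,i=0: 6>0, acc = 27+6 = 33
k=6,i=1: 6>1, acc = 33+5 = 38
k=6,i=2: 6>2, acc = 38+4 = 42
k=7,i=0: 7>0, acc = 42+7 = 49
k=7,i=1: 7>1, acc = 49+6 = 55
k=7,i=2: 7>2, acc = 55+5 = 60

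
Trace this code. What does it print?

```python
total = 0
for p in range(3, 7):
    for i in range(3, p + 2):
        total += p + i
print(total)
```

p=3,i=3: total = 0+6 = 6
p=3,i=4: total = 6+7 = 13
p=4,i=3: total = 13+7 = 20
p=4,i=4: total = 20+8 = 28
p=4,i=5: total = 28+9 = 37
p=5,i=3: total = 37+8 = 45
p=5,i=4: total = 45+9 = 54
p=5,i=5: total = 54+10 = 64
p=5,i=6: total = 64+11 = 75
p=6,i=3: total = 75+9 = 84
p=6,i=4: total = 84+10 = 94
p=6,i=5: total = 94+11 = 105
p=6,i=6: total = 105+12 = 117
p=6,i=7: total = 117+13 = 130

130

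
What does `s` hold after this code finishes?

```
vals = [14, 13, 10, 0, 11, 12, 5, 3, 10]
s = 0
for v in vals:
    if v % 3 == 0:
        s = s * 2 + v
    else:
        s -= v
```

v=14: not %3==0, s = 0-14 = -14
v=13: not %3==0, s = (-14)-13 = -27
v=10: not %3==0, s = (-27)-10 = -37
v=0: %3==0, s = (-37)*2+0 = -74
v=11: not %3==0, s = (-74)-11 = -85
v=12: %3==0, s = (-85)*2+12 = -158
v=5: not %3==0, s = (-158)-5 = -163
v=3: %3==0, s = (-163)*2+3 = -323
v=10: not %3==0, s = (-323)-10 = -333

-333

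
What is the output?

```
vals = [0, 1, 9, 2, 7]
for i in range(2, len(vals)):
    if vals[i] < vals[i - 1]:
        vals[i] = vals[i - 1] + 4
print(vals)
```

i=2: 9>=1, unchanged → [0, 1, 9, 2, 7]
i=3: 2<9, vals[3] = 9+4 = 13 → [0, 1, 9, 13, 7]
i=4: 7<13, vals[4] = 13+4 = 17 → [0, 1, 9, 13, 17]

[0, 1, 9, 13, 17]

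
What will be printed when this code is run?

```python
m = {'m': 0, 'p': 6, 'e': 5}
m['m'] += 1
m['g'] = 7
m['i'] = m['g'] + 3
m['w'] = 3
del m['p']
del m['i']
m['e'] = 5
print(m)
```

m['m'] = 0+1 = 1 → {'m': 1, 'p': 6, 'e': 5}
m['g'] = 7 → {'m': 1, 'p': 6, 'e': 5, 'g': 7}
m['i'] = m['g']+3 = 10 → {'m': 1, 'p': 6, 'e': 5, 'g': 7, 'i': 10}
m['w'] = 3 → {'m': 1, 'p': 6, 'e': 5, 'g': 7, 'i': 10, 'w': 3}
del 'p' → {'m': 1, 'e': 5, 'g': 7, 'i': 10, 'w': 3}
del 'i' → {'m': 1, 'e': 5, 'g': 7, 'w': 3}
m['e'] = 5 → {'m': 1, 'e': 5, 'g': 7, 'w': 3}

{'m': 1, 'e': 5, 'g': 7, 'w': 3}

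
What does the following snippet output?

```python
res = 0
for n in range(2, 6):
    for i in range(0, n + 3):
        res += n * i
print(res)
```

n=2,i=0: res = 0+0 = 0
n=2,i=1: res = 0+2 = 2
n=2,i=2: res = 2+4 = 6
n=2,i=3: res = 6+6 = 12
n=2,i=4: res = 12+8 = 20
n=3,i=0: res = 20+0 = 20
n=3,i=1: res = 20+3 = 23
n=3,i=2: res = 23+6 = 29
n=3,i=3: res = 29+9 = 38
n=3,i=4: res = 38+12 = 50
n=3,i=5: res = 50+15 = 65
n=4,i=0: res = 65+0 = 65
n=4,i=1: res = 65+4 = 69
n=4,i=2: res = 69+8 = 77
n=4,i=3: res = 77+12 = 89
n=4,i=4: res = 89+16 = 105
n=4,i=5: res = 105+20 = 125
n=4,i=6: res = 125+24 = 149
n=5,i=0: res = 149+0 = 149
n=5,i=1: res = 149+5 = 154
n=5,i=2: res = 154+10 = 164
n=5,i=3: res = 164+15 = 179
n=5,i=4: res = 179+20 = 199
n=5,i=5: res = 199+25 = 224
n=5,i=6: res = 224+30 = 254
n=5,i=7: res = 254+35 = 289

289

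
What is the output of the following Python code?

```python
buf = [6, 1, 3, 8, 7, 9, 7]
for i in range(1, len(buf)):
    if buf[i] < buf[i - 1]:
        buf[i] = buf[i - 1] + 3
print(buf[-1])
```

24

i=1: 1<6, buf[1] = 6+3 = 9 → [6, 9, 3, 8, 7, 9, 7]
i=2: 3<9, buf[2] = 9+3 = 12 → [6, 9, 12, 8, 7, 9, 7]
i=3: 8<12, buf[3] = 12+3 = 15 → [6, 9, 12, 15, 7, 9, 7]
i=4: 7<15, buf[4] = 15+3 = 18 → [6, 9, 12, 15, 18, 9, 7]
i=5: 9<18, buf[5] = 18+3 = 21 → [6, 9, 12, 15, 18, 21, 7]
i=6: 7<21, buf[6] = 21+3 = 24 → [6, 9, 12, 15, 18, 21, 24]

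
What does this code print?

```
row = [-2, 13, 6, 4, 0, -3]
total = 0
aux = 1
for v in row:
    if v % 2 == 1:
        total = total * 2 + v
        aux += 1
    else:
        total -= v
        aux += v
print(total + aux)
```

v=-2: not odd, total = 0-(-2) = 2; aux=-1
v=13: odd, total = 2*2+13 = 17; aux=0
v=6: not odd, total = 17-6 = 11; aux=6
v=4: not odd, total = 11-4 = 7; aux=10
v=0: not odd, total = 7-0 = 7; aux=10
v=-3: odd, total = 7*2+(-3) = 11; aux=11
total+aux = 11+11 = 22

22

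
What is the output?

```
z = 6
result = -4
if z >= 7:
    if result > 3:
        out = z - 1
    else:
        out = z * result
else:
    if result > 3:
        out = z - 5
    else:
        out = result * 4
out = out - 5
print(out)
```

-21

z=6, result=-4
z >= 7 is False; result > 3 is False
→ out = result * 4 = -16
out = (-16)-5 = -21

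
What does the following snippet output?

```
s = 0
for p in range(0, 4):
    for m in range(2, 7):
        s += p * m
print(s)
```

p=0,m=2: s = 0+0 = 0
p=0,m=3: s = 0+0 = 0
p=0,m=4: s = 0+0 = 0
p=0,m=5: s = 0+0 = 0
p=0,m=6: s = 0+0 = 0
p=1,m=2: s = 0+2 = 2
p=1,m=3: s = 2+3 = 5
p=1,m=4: s = 5+4 = 9
p=1,m=5: s = 9+5 = 14
p=1,m=6: s = 14+6 = 20
p=2,m=2: s = 20+4 = 24
p=2,m=3: s = 24+6 = 30
p=2,m=4: s = 30+8 = 38
p=2,m=5: s = 38+10 = 48
p=2,m=6: s = 48+12 = 60
p=3,m=2: s = 60+6 = 66
p=3,m=3: s = 66+9 = 75
p=3,m=4: s = 75+12 = 87
p=3,m=5: s = 87+15 = 102
p=3,m=6: s = 102+18 = 120

120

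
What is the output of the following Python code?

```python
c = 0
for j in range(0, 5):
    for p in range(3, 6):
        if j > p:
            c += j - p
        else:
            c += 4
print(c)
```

j=0,p=3: not 0>3, c = 0+4 = 4
j=0,p=4: not 0>4, c = 4+4 = 8
j=0,p=5: not 0>5, c = 8+4 = 12
j=1,p=3: not 1>3, c = 12+4 = 16
j=1,p=4: not 1>4, c = 16+4 = 20
j=1,p=5: not 1>5, c = 20+4 = 24
j=2,p=3: not 2>3, c = 24+4 = 28
j=2,p=4: not 2>4, c = 28+4 = 32
j=2,p=5: not 2>5, c = 32+4 = 36
j=3,p=3: not 3>3, c = 36+4 = 40
j=3,p=4: not 3>4, c = 40+4 = 44
j=3,p=5: not 3>5, c = 44+4 = 48
j=4,p=3: 4>3, c = 48+1 = 49
j=4,p=4: not 4>4, c = 49+4 = 53
j=4,p=5: not 4>5, c = 53+4 = 57

57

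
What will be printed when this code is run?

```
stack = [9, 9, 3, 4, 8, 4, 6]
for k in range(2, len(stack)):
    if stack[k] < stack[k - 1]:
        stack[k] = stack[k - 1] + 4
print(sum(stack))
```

k=2: 3<9, stack[2] = 9+4 = 13 → [9, 9, 13, 4, 8, 4, 6]
k=3: 4<13, stack[3] = 13+4 = 17 → [9, 9, 13, 17, 8, 4, 6]
k=4: 8<17, stack[4] = 17+4 = 21 → [9, 9, 13, 17, 21, 4, 6]
k=5: 4<21, stack[5] = 21+4 = 25 → [9, 9, 13, 17, 21, 25, 6]
k=6: 6<25, stack[6] = 25+4 = 29 → [9, 9, 13, 17, 21, 25, 29]
sum = 123

123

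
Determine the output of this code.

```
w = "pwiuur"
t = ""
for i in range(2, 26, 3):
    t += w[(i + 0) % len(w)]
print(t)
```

iriririr

i=2: add w[2]='i' → 'i'
i=5: add w[5]='r' → 'ir'
i=8: add w[2]='i' → 'iri'
i=11: add w[5]='r' → 'irir'
i=14: add w[2]='i' → 'iriri'
i=17: add w[5]='r' → 'iririr'
i=20: add w[2]='i' → 'iririri'
i=23: add w[5]='r' → 'iriririr'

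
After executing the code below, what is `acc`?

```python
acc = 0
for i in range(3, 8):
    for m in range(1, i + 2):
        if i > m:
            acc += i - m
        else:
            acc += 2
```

i=3,m=1: 3>1, acc = 0+2 = 2
i=3,m=2: 3>2, acc = 2+1 = 3
i=3,m=3: not 3>3, acc = 3+2 = 5
i=3,m=4: not 3>4, acc = 5+2 = 7
i=4,m=1: 4>1, acc = 7+3 = 10
i=4,m=2: 4>2, acc = 10+2 = 12
i=4,m=3: 4>3, acc = 12+1 = 13
i=4,m=4: not 4>4, acc = 13+2 = 15
i=4,m=5: not 4>5, acc = 15+2 = 17
i=5,m=1: 5>1, acc = 17+4 = 21
i=5,m=2: 5>2, acc = 21+3 = 24
i=5,m=3: 5>3, acc = 24+2 = 26
i=5,m=4: 5>4, acc = 26+1 = 27
i=5,m=5: not 5>5, acc = 27+2 = 29
i=5,m=6: not 5>6, acc = 29+2 = 31
i=6,m=1: 6>1, acc = 31+5 = 36
i=6,m=2: 6>2, acc = 36+4 = 40
i=6,m=3: 6>3, acc = 40+3 = 43
i=6,m=4: 6>4, acc = 43+2 = 45
i=6,m=5: 6>5, acc = 45+1 = 46
i=6,m=6: not 6>6, acc = 46+2 = 48
i=6,m=7: not 6>7, acc = 48+2 = 50
i=7,m=1: 7>1, acc = 50+6 = 56
i=7,m=2: 7>2, acc = 56+5 = 61
i=7,m=3: 7>3, acc = 61+4 = 65
i=7,m=4: 7>4, acc = 65+3 = 68
i=7,m=5: 7>5, acc = 68+2 = 70
i=7,m=6: 7>6, acc = 70+1 = 71
i=7,m=7: not 7>7, acc = 71+2 = 73
i=7,m=8: not 7>8, acc = 73+2 = 75

75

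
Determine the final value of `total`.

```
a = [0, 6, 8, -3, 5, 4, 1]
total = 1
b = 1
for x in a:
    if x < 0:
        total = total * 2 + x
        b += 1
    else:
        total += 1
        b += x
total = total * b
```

x=0: not <0, total = 1+1 = 2; b=1
x=6: not <0, total = 2+1 = 3; b=7
x=8: not <0, total = 3+1 = 4; b=15
x=-3: <0, total = 4*2+(-3) = 5; b=16
x=5: not <0, total = 5+1 = 6; b=21
x=4: not <0, total = 6+1 = 7; b=25
x=1: not <0, total = 7+1 = 8; b=26
total*b = 8*26 = 208

208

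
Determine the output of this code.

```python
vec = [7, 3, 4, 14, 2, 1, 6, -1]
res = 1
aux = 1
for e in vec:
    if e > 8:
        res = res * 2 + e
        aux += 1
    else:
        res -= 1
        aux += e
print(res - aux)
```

e=7: not >8, res = 1-1 = 0; aux=8
e=3: not >8, res = 0-1 = -1; aux=11
e=4: not >8, res = (-1)-1 = -2; aux=15
e=14: >8, res = (-2)*2+14 = 10; aux=16
e=2: not >8, res = 10-1 = 9; aux=18
e=1: not >8, res = 9-1 = 8; aux=19
e=6: not >8, res = 8-1 = 7; aux=25
e=-1: not >8, res = 7-1 = 6; aux=24
res-aux = 6-24 = -18

-18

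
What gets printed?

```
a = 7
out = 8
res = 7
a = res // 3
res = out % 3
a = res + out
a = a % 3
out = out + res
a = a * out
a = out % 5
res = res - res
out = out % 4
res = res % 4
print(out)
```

a = 7//3 = 2
res = 8%3 = 2
a = 2+8 = 10
a = 10%3 = 1
out = 8+2 = 10
a = 1*10 = 10
a = 10%5 = 0
res = 2-2 = 0
out = 10%4 = 2
res = 0%4 = 0

2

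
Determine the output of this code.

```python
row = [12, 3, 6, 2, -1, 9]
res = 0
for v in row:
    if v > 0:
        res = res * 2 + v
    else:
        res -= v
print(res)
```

v=12: >0, res = 0*2+12 = 12
v=3: >0, res = 12*2+3 = 27
v=6: >0, res = 27*2+6 = 60
v=2: >0, res = 60*2+2 = 122
v=-1: not >0, res = 122-(-1) = 123
v=9: >0, res = 123*2+9 = 255

255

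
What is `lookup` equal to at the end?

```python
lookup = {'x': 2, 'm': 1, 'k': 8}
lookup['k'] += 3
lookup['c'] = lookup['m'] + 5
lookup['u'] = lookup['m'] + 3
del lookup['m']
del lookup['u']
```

lookup['k'] = 8+3 = 11 → {'x': 2, 'm': 1, 'k': 11}
lookup['c'] = lookup['m']+5 = 6 → {'x': 2, 'm': 1, 'k': 11, 'c': 6}
lookup['u'] = lookup['m']+3 = 4 → {'x': 2, 'm': 1, 'k': 11, 'c': 6, 'u': 4}
del 'm' → {'x': 2, 'k': 11, 'c': 6, 'u': 4}
del 'u' → {'x': 2, 'k': 11, 'c': 6}

{'x': 2, 'k': 11, 'c': 6}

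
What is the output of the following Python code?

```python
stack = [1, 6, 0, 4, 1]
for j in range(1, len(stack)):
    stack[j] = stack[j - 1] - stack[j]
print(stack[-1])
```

-10

j=1: stack[1] = 1-6 = -5 → [1, -5, 0, 4, 1]
j=2: stack[2] = (-5)-0 = -5 → [1, -5, -5, 4, 1]
j=3: stack[3] = (-5)-4 = -9 → [1, -5, -5, -9, 1]
j=4: stack[4] = (-9)-1 = -10 → [1, -5, -5, -9, -10]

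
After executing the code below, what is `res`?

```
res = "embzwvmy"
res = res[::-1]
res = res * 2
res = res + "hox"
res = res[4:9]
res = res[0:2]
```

'zb'

reverse → 'ymvwzbme'
repeat ×2 → 'ymvwzbmeymvwzbme'
+ 'hox' → 'ymvwzbmeymvwzbmehox'
slice [4:9] → 'zbmey'
slice [0:2] → 'zb'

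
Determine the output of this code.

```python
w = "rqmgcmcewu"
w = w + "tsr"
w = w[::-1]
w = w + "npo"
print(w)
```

+ 'tsr' → 'rqmgcmcewutsr'
reverse → 'rstuwecmcgmqr'
+ 'npo' → 'rstuwecmcgmqrnpo'

rstuwecmcgmqrnpo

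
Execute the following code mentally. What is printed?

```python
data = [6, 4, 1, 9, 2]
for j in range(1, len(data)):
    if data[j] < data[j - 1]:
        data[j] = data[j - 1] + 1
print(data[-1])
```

10

j=1: 4<6, data[1] = 6+1 = 7 → [6, 7, 1, 9, 2]
j=2: 1<7, data[2] = 7+1 = 8 → [6, 7, 8, 9, 2]
j=3: 9>=8, unchanged → [6, 7, 8, 9, 2]
j=4: 2<9, data[4] = 9+1 = 10 → [6, 7, 8, 9, 10]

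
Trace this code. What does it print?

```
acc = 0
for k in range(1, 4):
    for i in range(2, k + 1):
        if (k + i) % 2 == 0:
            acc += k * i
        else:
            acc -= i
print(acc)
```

11

k=2,i=2: even sum, acc = 0+4 = 4
k=3,i=2: odd sum, acc = 4-2 = 2
k=3,i=3: even sum, acc = 2+9 = 11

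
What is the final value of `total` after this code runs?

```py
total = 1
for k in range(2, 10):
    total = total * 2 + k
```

1013

k=2: total = 1*2+2 = 4
k=3: total = 4*2+3 = 11
k=4: total = 11*2+4 = 26
k=5: total = 26*2+5 = 57
k=6: total = 57*2+6 = 120
k=7: total = 120*2+7 = 247
k=8: total = 247*2+8 = 502
k=9: total = 502*2+9 = 1013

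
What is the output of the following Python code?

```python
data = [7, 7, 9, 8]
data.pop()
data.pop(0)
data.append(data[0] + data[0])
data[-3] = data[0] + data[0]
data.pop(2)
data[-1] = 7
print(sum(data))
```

21

pop() removes 8 → [7, 7, 9]
pop(0) removes 7 → [7, 9]
append data[0]+data[0] = 7+7 = 14 → [7, 9, 14]
data[-3] = data[0]+data[0] = 7+7 = 14 → [14, 9, 14]
pop(2) removes 14 → [14, 9]
data[-1] = 7 → [14, 7]
sum = 21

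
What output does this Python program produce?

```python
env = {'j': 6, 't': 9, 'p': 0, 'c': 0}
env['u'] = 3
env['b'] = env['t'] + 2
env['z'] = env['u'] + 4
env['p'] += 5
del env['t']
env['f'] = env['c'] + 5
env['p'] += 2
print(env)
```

env['u'] = 3 → {'j': 6, 't': 9, 'p': 0, 'c': 0, 'u': 3}
env['b'] = env['t']+2 = 11 → {'j': 6, 't': 9, 'p': 0, 'c': 0, 'u': 3, 'b': 11}
env['z'] = env['u']+4 = 7 → {'j': 6, 't': 9, 'p': 0, 'c': 0, 'u': 3, 'b': 11, 'z': 7}
env['p'] = 0+5 = 5 → {'j': 6, 't': 9, 'p': 5, 'c': 0, 'u': 3, 'b': 11, 'z': 7}
del 't' → {'j': 6, 'p': 5, 'c': 0, 'u': 3, 'b': 11, 'z': 7}
env['f'] = env['c']+5 = 5 → {'j': 6, 'p': 5, 'c': 0, 'u': 3, 'b': 11, 'z': 7, 'f': 5}
env['p'] = 5+2 = 7 → {'j': 6, 'p': 7, 'c': 0, 'u': 3, 'b': 11, 'z': 7, 'f': 5}

{'j': 6, 'p': 7, 'c': 0, 'u': 3, 'b': 11, 'z': 7, 'f': 5}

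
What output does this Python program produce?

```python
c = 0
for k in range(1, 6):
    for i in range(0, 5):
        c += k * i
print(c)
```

150

k=1,i=0: c = 0+0 = 0
k=1,i=1: c = 0+1 = 1
k=1,i=2: c = 1+2 = 3
k=1,i=3: c = 3+3 = 6
k=1,i=4: c = 6+4 = 10
k=2,i=0: c = 10+0 = 10
k=2,i=1: c = 10+2 = 12
k=2,i=2: c = 12+4 = 16
k=2,i=3: c = 16+6 = 22
k=2,i=4: c = 22+8 = 30
k=3,i=0: c = 30+0 = 30
k=3,i=1: c = 30+3 = 33
k=3,i=2: c = 33+6 = 39
k=3,i=3: c = 39+9 = 48
k=3,i=4: c = 48+12 = 60
k=4,i=0: c = 60+0 = 60
k=4,i=1: c = 60+4 = 64
k=4,i=2: c = 64+8 = 72
k=4,i=3: c = 72+12 = 84
k=4,i=4: c = 84+16 = 100
k=5,i=0: c = 100+0 = 100
k=5,i=1: c = 100+5 = 105
k=5,i=2: c = 105+10 = 115
k=5,i=3: c = 115+15 = 130
k=5,i=4: c = 130+20 = 150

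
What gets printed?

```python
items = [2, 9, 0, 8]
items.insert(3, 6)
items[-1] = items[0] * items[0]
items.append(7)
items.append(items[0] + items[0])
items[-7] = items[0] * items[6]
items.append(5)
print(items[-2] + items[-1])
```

9

insert 6 at 3 → [2, 9, 0, 6, 8]
items[-1] = items[0]*items[0] = 2*2 = 4 → [2, 9, 0, 6, 4]
append 7 → [2, 9, 0, 6, 4, 7]
append items[0]+items[0] = 2+2 = 4 → [2, 9, 0, 6, 4, 7, 4]
items[-7] = items[0]*items[6] = 2*4 = 8 → [8, 9, 0, 6, 4, 7, 4]
append 5 → [8, 9, 0, 6, 4, 7, 4, 5]
items[-2]+items[-1] = 4+5 = 9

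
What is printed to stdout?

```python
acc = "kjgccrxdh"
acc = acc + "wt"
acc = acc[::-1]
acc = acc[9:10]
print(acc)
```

+ 'wt' → 'kjgccrxdhwt'
reverse → 'twhdxrccgjk'
slice [9:10] → 'j'

j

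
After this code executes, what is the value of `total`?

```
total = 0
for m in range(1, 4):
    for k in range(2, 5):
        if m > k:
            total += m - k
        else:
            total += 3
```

m=1,k=2: not 1>2, total = 0+3 = 3
m=1,k=3: not 1>3, total = 3+3 = 6
m=1,k=4: not 1>4, total = 6+3 = 9
m=2,k=2: not 2>2, total = 9+3 = 12
m=2,k=3: not 2>3, total = 12+3 = 15
m=2,k=4: not 2>4, total = 15+3 = 18
m=3,k=2: 3>2, total = 18+1 = 19
m=3,k=3: not 3>3, total = 19+3 = 22
m=3,k=4: not 3>4, total = 22+3 = 25

25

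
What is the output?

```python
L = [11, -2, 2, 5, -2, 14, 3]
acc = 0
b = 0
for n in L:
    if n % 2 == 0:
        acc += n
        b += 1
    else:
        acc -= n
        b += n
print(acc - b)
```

n=11: not even, acc = 0-11 = -11; b=11
n=-2: even, acc = (-11)+(-2) = -13; b=12
n=2: even, acc = (-13)+2 = -11; b=13
n=5: not even, acc = (-11)-5 = -16; b=18
n=-2: even, acc = (-16)+(-2) = -18; b=19
n=14: even, acc = (-18)+14 = -4; b=20
n=3: not even, acc = (-4)-3 = -7; b=23
acc-b = (-7)-23 = -30

-30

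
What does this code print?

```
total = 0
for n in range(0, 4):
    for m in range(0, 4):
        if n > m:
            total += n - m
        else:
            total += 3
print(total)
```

n=0,m=0: not 0>0, total = 0+3 = 3
n=0,m=1: not 0>1, total = 3+3 = 6
n=0,m=2: not 0>2, total = 6+3 = 9
n=0,m=3: not 0>3, total = 9+3 = 12
n=1,m=0: 1>0, total = 12+1 = 13
n=1,m=1: not 1>1, total = 13+3 = 16
n=1,m=2: not 1>2, total = 16+3 = 19
n=1,m=3: not 1>3, total = 19+3 = 22
n=2,m=0: 2>0, total = 22+2 = 24
n=2,m=1: 2>1, total = 24+1 = 25
n=2,m=2: not 2>2, total = 25+3 = 28
n=2,m=3: not 2>3, total = 28+3 = 31
n=3,m=0: 3>0, total = 31+3 = 34
n=3,m=1: 3>1, total = 34+2 = 36
n=3,m=2: 3>2, total = 36+1 = 37
n=3,m=3: not 3>3, total = 37+3 = 40

40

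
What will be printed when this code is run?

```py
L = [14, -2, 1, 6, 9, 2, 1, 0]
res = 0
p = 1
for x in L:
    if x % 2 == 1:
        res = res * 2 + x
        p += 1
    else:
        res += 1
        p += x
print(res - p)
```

x=14: not odd, res = 0+1 = 1; p=15
x=-2: not odd, res = 1+1 = 2; p=13
x=1: odd, res = 2*2+1 = 5; p=14
x=6: not odd, res = 5+1 = 6; p=20
x=9: odd, res = 6*2+9 = 21; p=21
x=2: not odd, res = 21+1 = 22; p=23
x=1: odd, res = 22*2+1 = 45; p=24
x=0: not odd, res = 45+1 = 46; p=24
res-p = 46-24 = 22

22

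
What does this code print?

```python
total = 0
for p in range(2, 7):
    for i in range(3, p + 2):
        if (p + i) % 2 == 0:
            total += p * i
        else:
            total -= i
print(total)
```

85

p=2,i=3: odd sum, total = 0-3 = -3
p=3,i=3: even sum, total = (-3)+9 = 6
p=3,i=4: odd sum, total = 6-4 = 2
p=4,i=3: odd sum, total = 2-3 = -1
p=4,i=4: even sum, total = (-1)+16 = 15
p=4,i=5: odd sum, total = 15-5 = 10
p=5,i=3: even sum, total = 10+15 = 25
p=5,i=4: odd sum, total = 25-4 = 21
p=5,i=5: even sum, total = 21+25 = 46
p=5,i=6: odd sum, total = 46-6 = 40
p=6,i=3: odd sum, total = 40-3 = 37
p=6,i=4: even sum, total = 37+24 = 61
p=6,i=5: odd sum, total = 61-5 = 56
p=6,i=6: even sum, total = 56+36 = 92
p=6,i=7: odd sum, total = 92-7 = 85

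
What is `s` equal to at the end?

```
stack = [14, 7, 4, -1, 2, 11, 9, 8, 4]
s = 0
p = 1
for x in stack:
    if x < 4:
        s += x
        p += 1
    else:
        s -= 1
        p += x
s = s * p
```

x=14: not <4, s = 0-1 = -1; p=15
x=7: not <4, s = (-1)-1 = -2; p=22
x=4: not <4, s = (-2)-1 = -3; p=26
x=-1: <4, s = (-3)+(-1) = -4; p=27
x=2: <4, s = (-4)+2 = -2; p=28
x=11: not <4, s = (-2)-1 = -3; p=39
x=9: not <4, s = (-3)-1 = -4; p=48
x=8: not <4, s = (-4)-1 = -5; p=56
x=4: not <4, s = (-5)-1 = -6; p=60
s*p = (-6)*60 = -360

-360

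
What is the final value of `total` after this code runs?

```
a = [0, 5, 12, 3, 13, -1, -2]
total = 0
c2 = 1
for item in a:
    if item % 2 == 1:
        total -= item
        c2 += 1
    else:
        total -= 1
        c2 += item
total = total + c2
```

item=0: not odd, total = 0-1 = -1; c2=1
item=5: odd, total = (-1)-5 = -6; c2=2
item=12: not odd, total = (-6)-1 = -7; c2=14
item=3: odd, total = (-7)-3 = -10; c2=15
item=13: odd, total = (-10)-13 = -23; c2=16
item=-1: odd, total = (-23)-(-1) = -22; c2=17
item=-2: not odd, total = (-22)-1 = -23; c2=15
total+c2 = (-23)+15 = -8

-8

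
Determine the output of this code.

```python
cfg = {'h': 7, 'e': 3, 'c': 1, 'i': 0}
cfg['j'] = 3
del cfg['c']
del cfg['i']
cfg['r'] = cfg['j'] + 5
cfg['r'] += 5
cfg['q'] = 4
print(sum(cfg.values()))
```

30

cfg['j'] = 3 → {'h': 7, 'e': 3, 'c': 1, 'i': 0, 'j': 3}
del 'c' → {'h': 7, 'e': 3, 'i': 0, 'j': 3}
del 'i' → {'h': 7, 'e': 3, 'j': 3}
cfg['r'] = cfg['j']+5 = 8 → {'h': 7, 'e': 3, 'j': 3, 'r': 8}
cfg['r'] = 8+5 = 13 → {'h': 7, 'e': 3, 'j': 3, 'r': 13}
cfg['q'] = 4 → {'h': 7, 'e': 3, 'j': 3, 'r': 13, 'q': 4}
sum of values = 30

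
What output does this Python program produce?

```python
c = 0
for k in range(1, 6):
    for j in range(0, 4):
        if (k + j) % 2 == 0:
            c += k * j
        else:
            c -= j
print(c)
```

k=1,j=0: odd sum, c = 0-0 = 0
k=1,j=1: even sum, c = 0+1 = 1
k=1,j=2: odd sum, c = 1-2 = -1
k=1,j=3: even sum, c = (-1)+3 = 2
k=2,j=0: even sum, c = 2+0 = 2
k=2,j=1: odd sum, c = 2-1 = 1
k=2,j=2: even sum, c = 1+4 = 5
k=2,j=3: odd sum, c = 5-3 = 2
k=3,j=0: odd sum, c = 2-0 = 2
k=3,j=1: even sum, c = 2+3 = 5
k=3,j=2: odd sum, c = 5-2 = 3
k=3,j=3: even sum, c = 3+9 = 12
k=4,j=0: even sum, c = 12+0 = 12
k=4,j=1: odd sum, c = 12-1 = 11
k=4,j=2: even sum, c = 11+8 = 19
k=4,j=3: odd sum, c = 19-3 = 16
k=5,j=0: odd sum, c = 16-0 = 16
k=5,j=1: even sum, c = 16+5 = 21
k=5,j=2: odd sum, c = 21-2 = 19
k=5,j=3: even sum, c = 19+15 = 34

34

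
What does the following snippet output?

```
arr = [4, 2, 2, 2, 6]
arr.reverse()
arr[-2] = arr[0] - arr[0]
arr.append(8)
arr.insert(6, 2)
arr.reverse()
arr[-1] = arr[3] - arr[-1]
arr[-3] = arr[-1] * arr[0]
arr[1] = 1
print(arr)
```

[2, 1, 4, 0, -12, 2, -6]

reverse → [6, 2, 2, 2, 4]
arr[-2] = arr[0]-arr[0] = 6-6 = 0 → [6, 2, 2, 0, 4]
append 8 → [6, 2, 2, 0, 4, 8]
insert 2 at 6 → [6, 2, 2, 0, 4, 8, 2]
reverse → [2, 8, 4, 0, 2, 2, 6]
arr[-1] = arr[3]-arr[-1] = 0-6 = -6 → [2, 8, 4, 0, 2, 2, -6]
arr[-3] = arr[-1]*arr[0] = (-6)*2 = -12 → [2, 8, 4, 0, -12, 2, -6]
arr[1] = 1 → [2, 1, 4, 0, -12, 2, -6]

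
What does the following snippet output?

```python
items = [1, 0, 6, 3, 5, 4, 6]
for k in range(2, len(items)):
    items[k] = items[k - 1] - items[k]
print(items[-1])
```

-24

k=2: items[2] = 0-6 = -6 → [1, 0, -6, 3, 5, 4, 6]
k=3: items[3] = (-6)-3 = -9 → [1, 0, -6, -9, 5, 4, 6]
k=4: items[4] = (-9)-5 = -14 → [1, 0, -6, -9, -14, 4, 6]
k=5: items[5] = (-14)-4 = -18 → [1, 0, -6, -9, -14, -18, 6]
k=6: items[6] = (-18)-6 = -24 → [1, 0, -6, -9, -14, -18, -24]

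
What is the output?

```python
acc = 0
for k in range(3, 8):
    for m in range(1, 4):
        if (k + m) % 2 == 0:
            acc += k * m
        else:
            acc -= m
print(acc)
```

k=3,m=1: even sum, acc = 0+3 = 3
k=3,m=2: odd sum, acc = 3-2 = 1
k=3,m=3: even sum, acc = 1+9 = 10
k=4,m=1: odd sum, acc = 10-1 = 9
k=4,m=2: even sum, acc = 9+8 = 17
k=4,m=3: odd sum, acc = 17-3 = 14
k=5,m=1: even sum, acc = 14+5 = 19
k=5,m=2: odd sum, acc = 19-2 = 17
k=5,m=3: even sum, acc = 17+15 = 32
k=6,m=1: odd sum, acc = 32-1 = 31
k=6,m=2: even sum, acc = 31+12 = 43
k=6,m=3: odd sum, acc = 43-3 = 40
k=7,m=1: even sum, acc = 40+7 = 47
k=7,m=2: odd sum, acc = 47-2 = 45
k=7,m=3: even sum, acc = 45+21 = 66

66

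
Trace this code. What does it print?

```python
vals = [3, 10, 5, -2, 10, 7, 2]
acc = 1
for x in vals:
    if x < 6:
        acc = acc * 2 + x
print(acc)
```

58

x=3: <6, acc = 1*2+3 = 5
x=10: not <6
x=5: <6, acc = 5*2+5 = 15
x=-2: <6, acc = 15*2+(-2) = 28
x=10: not <6
x=7: not <6
x=2: <6, acc = 28*2+2 = 58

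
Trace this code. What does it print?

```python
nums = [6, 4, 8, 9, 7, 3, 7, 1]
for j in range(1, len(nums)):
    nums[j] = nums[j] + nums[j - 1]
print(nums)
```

[6, 10, 18, 27, 34, 37, 44, 45]

j=1: nums[1] = 4+6 = 10 → [6, 10, 8, 9, 7, 3, 7, 1]
j=2: nums[2] = 8+10 = 18 → [6, 10, 18, 9, 7, 3, 7, 1]
j=3: nums[3] = 9+18 = 27 → [6, 10, 18, 27, 7, 3, 7, 1]
j=4: nums[4] = 7+27 = 34 → [6, 10, 18, 27, 34, 3, 7, 1]
j=5: nums[5] = 3+34 = 37 → [6, 10, 18, 27, 34, 37, 7, 1]
j=6: nums[6] = 7+37 = 44 → [6, 10, 18, 27, 34, 37, 44, 1]
j=7: nums[7] = 1+44 = 45 → [6, 10, 18, 27, 34, 37, 44, 45]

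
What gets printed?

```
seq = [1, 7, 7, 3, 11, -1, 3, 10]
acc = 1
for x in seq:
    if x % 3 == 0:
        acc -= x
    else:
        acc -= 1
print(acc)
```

x=1: not %3==0, acc = 1-1 = 0
x=7: not %3==0, acc = 0-1 = -1
x=7: not %3==0, acc = (-1)-1 = -2
x=3: %3==0, acc = (-2)-3 = -5
x=11: not %3==0, acc = (-5)-1 = -6
x=-1: not %3==0, acc = (-6)-1 = -7
x=3: %3==0, acc = (-7)-3 = -10
x=10: not %3==0, acc = (-10)-1 = -11

-11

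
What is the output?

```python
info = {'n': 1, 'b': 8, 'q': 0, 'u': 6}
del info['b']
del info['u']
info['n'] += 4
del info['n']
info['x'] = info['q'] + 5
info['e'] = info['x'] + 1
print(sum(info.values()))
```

11

del 'b' → {'n': 1, 'q': 0, 'u': 6}
del 'u' → {'n': 1, 'q': 0}
info['n'] = 1+4 = 5 → {'n': 5, 'q': 0}
del 'n' → {'q': 0}
info['x'] = info['q']+5 = 5 → {'q': 0, 'x': 5}
info['e'] = info['x']+1 = 6 → {'q': 0, 'x': 5, 'e': 6}
sum of values = 11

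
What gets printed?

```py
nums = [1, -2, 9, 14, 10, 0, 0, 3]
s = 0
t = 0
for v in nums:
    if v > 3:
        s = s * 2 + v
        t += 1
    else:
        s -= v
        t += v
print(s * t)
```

395

v=1: not >3, s = 0-1 = -1; t=1
v=-2: not >3, s = (-1)-(-2) = 1; t=-1
v=9: >3, s = 1*2+9 = 11; t=0
v=14: >3, s = 11*2+14 = 36; t=1
v=10: >3, s = 36*2+10 = 82; t=2
v=0: not >3, s = 82-0 = 82; t=2
v=0: not >3, s = 82-0 = 82; t=2
v=3: not >3, s = 82-3 = 79; t=5
s*t = 79*5 = 395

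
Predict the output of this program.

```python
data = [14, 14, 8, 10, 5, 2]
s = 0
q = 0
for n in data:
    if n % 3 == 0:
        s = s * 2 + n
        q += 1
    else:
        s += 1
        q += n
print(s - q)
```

-47

n=14: not %3==0, s = 0+1 = 1; q=14
n=14: not %3==0, s = 1+1 = 2; q=28
n=8: not %3==0, s = 2+1 = 3; q=36
n=10: not %3==0, s = 3+1 = 4; q=46
n=5: not %3==0, s = 4+1 = 5; q=51
n=2: not %3==0, s = 5+1 = 6; q=53
s-q = 6-53 = -47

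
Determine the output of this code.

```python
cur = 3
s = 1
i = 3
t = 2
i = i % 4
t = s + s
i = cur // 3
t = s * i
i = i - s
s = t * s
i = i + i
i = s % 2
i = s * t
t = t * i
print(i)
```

i = 3%4 = 3
t = 1+1 = 2
i = 3//3 = 1
t = 1*1 = 1
i = 1-1 = 0
s = 1*1 = 1
i = 0+0 = 0
i = 1%2 = 1
i = 1*1 = 1
t = 1*1 = 1

1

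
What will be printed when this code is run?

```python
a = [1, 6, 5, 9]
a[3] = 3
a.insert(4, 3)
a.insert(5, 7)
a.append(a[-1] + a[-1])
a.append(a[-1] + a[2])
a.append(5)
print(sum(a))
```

a[3] = 3 → [1, 6, 5, 3]
insert 3 at 4 → [1, 6, 5, 3, 3]
insert 7 at 5 → [1, 6, 5, 3, 3, 7]
append a[-1]+a[-1] = 7+7 = 14 → [1, 6, 5, 3, 3, 7, 14]
append a[-1]+a[2] = 14+5 = 19 → [1, 6, 5, 3, 3, 7, 14, 19]
append 5 → [1, 6, 5, 3, 3, 7, 14, 19, 5]
sum = 63

63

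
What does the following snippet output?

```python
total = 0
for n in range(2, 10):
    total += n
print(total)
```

n=2: total = 0+2 = 2
n=3: total = 2+3 = 5
n=4: total = 5+4 = 9
n=5: total = 9+5 = 14
n=6: total = 14+6 = 20
n=7: total = 20+7 = 27
n=8: total = 27+8 = 35
n=9: total = 35+9 = 44

44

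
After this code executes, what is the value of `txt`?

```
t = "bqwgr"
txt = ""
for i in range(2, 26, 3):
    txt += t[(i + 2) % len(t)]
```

i=2: add t[4]='r' → 'r'
i=5: add t[2]='w' → 'rw'
i=8: add t[0]='b' → 'rwb'
i=11: add t[3]='g' → 'rwbg'
i=14: add t[1]='q' → 'rwbgq'
i=17: add t[4]='r' → 'rwbgqr'
i=20: add t[2]='w' → 'rwbgqrw'
i=23: add t[0]='b' → 'rwbgqrwb'

'rwbgqrwb'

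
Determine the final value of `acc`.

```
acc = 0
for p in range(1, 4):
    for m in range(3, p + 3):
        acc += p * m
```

p=1,m=3: acc = 0+3 = 3
p=2,m=3: acc = 3+6 = 9
p=2,m=4: acc = 9+8 = 17
p=3,m=3: acc = 17+9 = 26
p=3,m=4: acc = 26+12 = 38
p=3,m=5: acc = 38+15 = 53

53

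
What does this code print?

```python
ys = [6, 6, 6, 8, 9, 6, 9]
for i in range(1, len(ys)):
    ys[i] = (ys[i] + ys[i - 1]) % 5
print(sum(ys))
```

i=1: ys[1] = (6+6)%5 = 2 → [6, 2, 6, 8, 9, 6, 9]
i=2: ys[2] = (6+2)%5 = 3 → [6, 2, 3, 8, 9, 6, 9]
i=3: ys[3] = (8+3)%5 = 1 → [6, 2, 3, 1, 9, 6, 9]
i=4: ys[4] = (9+1)%5 = 0 → [6, 2, 3, 1, 0, 6, 9]
i=5: ys[5] = (6+0)%5 = 1 → [6, 2, 3, 1, 0, 1, 9]
i=6: ys[6] = (9+1)%5 = 0 → [6, 2, 3, 1, 0, 1, 0]
sum = 13

13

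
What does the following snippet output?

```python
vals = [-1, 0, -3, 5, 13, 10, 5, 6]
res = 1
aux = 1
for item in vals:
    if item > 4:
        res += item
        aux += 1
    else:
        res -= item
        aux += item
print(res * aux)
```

88

item=-1: not >4, res = 1-(-1) = 2; aux=0
item=0: not >4, res = 2-0 = 2; aux=0
item=-3: not >4, res = 2-(-3) = 5; aux=-3
item=5: >4, res = 5+5 = 10; aux=-2
item=13: >4, res = 10+13 = 23; aux=-1
item=10: >4, res = 23+10 = 33; aux=0
item=5: >4, res = 33+5 = 38; aux=1
item=6: >4, res = 38+6 = 44; aux=2
res*aux = 44*2 = 88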